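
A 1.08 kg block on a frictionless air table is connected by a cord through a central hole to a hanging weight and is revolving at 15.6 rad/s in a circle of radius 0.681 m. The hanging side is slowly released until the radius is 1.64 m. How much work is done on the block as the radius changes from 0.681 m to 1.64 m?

No torque about the axis ⇒ m r₁² ω₁ = m r₂² ω₂.
ω₂ = ω₁ (r₁/r₂)² = (15.6)(0.681/1.64)² = 2.690 rad/s.
W = ΔKE = ½m(v₂² − v₁²) = -50.44 J.

W ≈ -50.4 J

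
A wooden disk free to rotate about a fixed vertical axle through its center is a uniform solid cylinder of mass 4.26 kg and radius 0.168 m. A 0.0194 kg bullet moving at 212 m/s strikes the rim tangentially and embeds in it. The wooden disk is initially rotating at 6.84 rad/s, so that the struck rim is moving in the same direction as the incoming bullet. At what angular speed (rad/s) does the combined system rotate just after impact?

About the axle the impulsive forces during the collision are internal, so angular momentum about that axis is conserved.
I_p = ½(4.26)(0.168)² = 0.06012 kg·m². Taking the sense of the bullet's angular momentum as positive, L_{bullet} = m v R = (0.0194)(212)(0.168) = 0.6910 kg·m²/s.
L_i = +I_p ω_p + m v R = +(0.06012)(6.84) + 0.6910 = 1.102 kg·m²/s.
After sticking, I_f = I_p + m R² = 0.06012 + (0.0194)(0.168)² = 0.06066 kg·m².
ω_f = L_i / I_f = 1.102 / 0.06066 = 18.17 rad/s.

|ω_f| ≈ 18.2 rad/s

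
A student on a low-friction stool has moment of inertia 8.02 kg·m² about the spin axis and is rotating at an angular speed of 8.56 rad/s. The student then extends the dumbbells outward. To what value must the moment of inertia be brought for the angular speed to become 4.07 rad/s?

I₂ ≈ 16.9 kg·m²

Angular momentum about the spin axis is conserved since the torque about it is zero.
I₂ = I₁ω₁ / ω₂ = (8.02)(8.56) / (4.07) = 16.87 kg·m².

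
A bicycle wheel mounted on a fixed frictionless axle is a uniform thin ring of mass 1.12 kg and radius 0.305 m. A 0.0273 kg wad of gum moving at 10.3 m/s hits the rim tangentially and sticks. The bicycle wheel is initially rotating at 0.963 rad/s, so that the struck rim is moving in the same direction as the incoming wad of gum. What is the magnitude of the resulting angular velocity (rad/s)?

|ω_f| ≈ 1.74 rad/s

About the axle the impulsive forces during the collision are internal, so angular momentum about that axis is conserved.
I_p = (1.12)(0.305)² = 0.1042 kg·m². Taking the sense of the wad of gum's angular momentum as positive, L_{wad} = m v R = (0.0273)(10.3)(0.305) = 0.08576 kg·m²/s.
L_i = +I_p ω_p + m v R = +(0.1042)(0.963) + 0.08576 = 0.1861 kg·m²/s.
After sticking, I_f = I_p + m R² = 0.1042 + (0.0273)(0.305)² = 0.1067 kg·m².
ω_f = L_i / I_f = 0.1861 / 0.1067 = 1.744 rad/s.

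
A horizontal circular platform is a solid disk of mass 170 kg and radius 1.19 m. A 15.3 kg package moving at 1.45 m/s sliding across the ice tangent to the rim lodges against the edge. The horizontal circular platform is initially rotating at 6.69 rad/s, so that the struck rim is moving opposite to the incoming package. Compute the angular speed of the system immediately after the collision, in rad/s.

|ω_f| ≈ 5.48 rad/s

About the central axle the impulsive forces during the collision are internal, so angular momentum about that axis is conserved.
I_p = ½(170)(1.19)² = 120.4 kg·m². Taking the sense of the package's angular momentum as positive, L_{package} = m v R = (15.3)(1.45)(1.19) = 26.40 kg·m²/s.
L_i = −I_p ω_p + m v R = −(120.4)(6.69) + 26.40 = -778.9 kg·m²/s.
After sticking, I_f = I_p + m R² = 120.4 + (15.3)(1.19)² = 142.0 kg·m².
ω_f = L_i / I_f = -778.9 / 142.0 = -5.484 rad/s.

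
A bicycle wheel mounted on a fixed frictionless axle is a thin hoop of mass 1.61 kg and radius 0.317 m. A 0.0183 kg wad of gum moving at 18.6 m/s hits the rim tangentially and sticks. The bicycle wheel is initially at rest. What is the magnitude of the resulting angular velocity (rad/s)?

|ω_f| ≈ 0.659 rad/s

The axle reaction passes through the axle and exerts no torque about it; angular momentum about the axle is conserved through the impact.
I_p = (1.61)(0.317)² = 0.1618 kg·m². Taking the sense of the wad of gum's angular momentum as positive, L_{wad} = m v R = (0.0183)(18.6)(0.317) = 0.1079 kg·m²/s.
L_i = 0 + 0.1079 = 0.1079 kg·m²/s.
After sticking, I_f = I_p + m R² = 0.1618 + (0.0183)(0.317)² = 0.1636 kg·m².
ω_f = L_i / I_f = 0.1079 / 0.1636 = 0.6594 rad/s.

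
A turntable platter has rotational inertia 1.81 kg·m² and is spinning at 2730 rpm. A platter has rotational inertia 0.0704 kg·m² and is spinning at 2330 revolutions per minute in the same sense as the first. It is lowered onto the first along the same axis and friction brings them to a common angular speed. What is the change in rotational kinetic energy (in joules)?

ΔKE ≈ -59.4 J

The coupling torques are internal; angular momentum about the shared axis is conserved.
Taking A's sense as positive: L = (1.810)(2730) + (0.07040)(2330) = 5105 kg·m²·rpm.
Combined I = 1.810 + 0.07040 = 1.880 kg·m².
ω_f = L / I = 5105 / 1.880 = 2715 rpm.
KE_i = ½ΣIω² = 76060 J; KE_f = ½(1.880)(284.3)² = 76000 J.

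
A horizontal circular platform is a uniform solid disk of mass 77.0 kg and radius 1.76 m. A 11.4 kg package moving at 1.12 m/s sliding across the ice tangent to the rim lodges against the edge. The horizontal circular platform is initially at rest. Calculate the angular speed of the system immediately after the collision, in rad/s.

|ω_f| ≈ 0.145 rad/s

About the central axle the impulsive forces during the collision are internal, so angular momentum about that axis is conserved.
I_p = ½(77.0)(1.76)² = 119.3 kg·m². Taking the sense of the package's angular momentum as positive, L_{package} = m v R = (11.4)(1.12)(1.76) = 22.47 kg·m²/s.
L_i = 0 + 22.47 = 22.47 kg·m²/s.
After sticking, I_f = I_p + m R² = 119.3 + (11.4)(1.76)² = 154.6 kg·m².
ω_f = L_i / I_f = 22.47 / 154.6 = 0.1454 rad/s.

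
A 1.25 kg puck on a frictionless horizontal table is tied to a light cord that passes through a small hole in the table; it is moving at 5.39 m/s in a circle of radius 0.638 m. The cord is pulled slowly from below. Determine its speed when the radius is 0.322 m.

v₂ ≈ 10.7 m/s

The only horizontal force on the mass is along the cord (radial), so it exerts no torque about the hole and angular momentum m v r is conserved.
v₂ = v₁ r₁ / r₂ = (5.39)(0.638) / (0.322) = 10.68 m/s.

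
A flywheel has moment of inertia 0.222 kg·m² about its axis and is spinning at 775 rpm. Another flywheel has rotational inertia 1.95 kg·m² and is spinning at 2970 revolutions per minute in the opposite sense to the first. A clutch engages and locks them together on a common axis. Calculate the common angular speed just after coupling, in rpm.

|ω_f| ≈ 2590 rpm

The coupling torques are internal; angular momentum about the shared axis is conserved.
Taking A's sense as positive: L = (0.2220)(775) − (1.950)(2970) = -5619 kg·m²·rpm.
Combined I = 0.2220 + 1.950 = 2.172 kg·m².
ω_f = L / I = -5619 / 2.172 = -2587 rpm.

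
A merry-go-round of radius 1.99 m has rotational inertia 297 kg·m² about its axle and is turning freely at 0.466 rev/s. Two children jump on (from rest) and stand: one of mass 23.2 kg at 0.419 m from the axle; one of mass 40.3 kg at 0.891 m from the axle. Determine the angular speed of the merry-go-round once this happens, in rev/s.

The added mass arrives with no angular momentum about the axle, and any external torque about the axle is negligible, so the system's angular momentum is conserved.
Added inertia Σmr² = (23.2)(0.419)² + (40.3)(0.891)² = 36.07 kg·m²; I_f = 297.0 + 36.07 = 333.1 kg·m².
ω_f = I_p ω_i / I_f = (297.0)(0.466) / 333.1 = 0.4155 rev/s.

ω_f ≈ 0.416 rev/s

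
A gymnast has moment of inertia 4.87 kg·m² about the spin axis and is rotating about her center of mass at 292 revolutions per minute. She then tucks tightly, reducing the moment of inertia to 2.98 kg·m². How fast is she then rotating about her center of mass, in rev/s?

ω₂ ≈ 7.95 rev/s

With no external torque about the axis, L is conserved: I₁ω₁ = I₂ω₂.
ω₂ = I₁ω₁ / I₂ = (4.870)(292 rpm) / (2.980) = 477.2 rpm = 7.953 rev/s.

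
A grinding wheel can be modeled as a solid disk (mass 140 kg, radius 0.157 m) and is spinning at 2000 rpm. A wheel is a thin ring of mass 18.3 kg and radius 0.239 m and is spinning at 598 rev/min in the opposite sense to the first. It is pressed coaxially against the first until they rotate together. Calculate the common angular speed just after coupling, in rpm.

|ω_f| ≈ 1020 rpm

The coupling torques are internal; angular momentum about the shared axis is conserved.
Moments of inertia: I_A = ½(140)(0.157)² = 1.725 kg·m²; I_B = (18.3)(0.239)² = 1.045 kg·m².
Taking A's sense as positive: L = (1.725)(2000) − (1.045)(598) = 2826 kg·m²·rpm.
Combined I = 1.725 + 1.045 = 2.771 kg·m².
ω_f = L / I = 2826 / 2.771 = 1020 rpm.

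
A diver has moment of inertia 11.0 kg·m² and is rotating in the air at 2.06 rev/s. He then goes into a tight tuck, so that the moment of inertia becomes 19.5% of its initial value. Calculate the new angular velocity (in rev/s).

ω₂ ≈ 10.6 rev/s

No external torque acts about the spin axis, so angular momentum is conserved.
I₂ = 0.195 × 11.0 = 2.145 kg·m².
ω₂ = I₁ω₁ / I₂ = (11.00)(2.06 rev/s) / (2.145) = 10.56 rev/s.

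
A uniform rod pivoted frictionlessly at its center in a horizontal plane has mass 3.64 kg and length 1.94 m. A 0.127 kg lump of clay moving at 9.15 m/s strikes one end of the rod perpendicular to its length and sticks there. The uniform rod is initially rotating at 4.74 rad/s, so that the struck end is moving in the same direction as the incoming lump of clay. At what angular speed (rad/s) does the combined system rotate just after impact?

|ω_f| ≈ 5.18 rad/s

The axle reaction passes through the pivot and exerts no torque about it; angular momentum about the pivot is conserved through the impact.
I_p = (1/12)(3.64)(1.94)² = 1.142 kg·m². Taking the sense of the lump of clay's angular momentum as positive, L_{lump} = m v R = (0.127)(9.15)(1.94/2) = 1.127 kg·m²/s.
L_i = +I_p ω_p + m v R = +(1.142)(4.74) + 1.127 = 6.538 kg·m²/s.
After sticking, I_f = I_p + m R² = 1.142 + (0.127)(1.94/2)² = 1.261 kg·m².
ω_f = L_i / I_f = 6.538 / 1.261 = 5.185 rad/s.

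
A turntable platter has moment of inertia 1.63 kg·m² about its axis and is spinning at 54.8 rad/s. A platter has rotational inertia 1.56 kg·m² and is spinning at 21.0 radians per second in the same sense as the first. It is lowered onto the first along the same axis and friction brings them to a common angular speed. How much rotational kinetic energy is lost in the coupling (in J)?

ΔKE lost ≈ 455 J

No external torque acts about the common axis, so total angular momentum is conserved.
Taking A's sense as positive: L = (1.630)(54.8) + (1.560)(21.0) = 122.1 kg·m²·rad/s.
Combined I = 1.630 + 1.560 = 3.190 kg·m².
ω_f = L / I = 122.1 / 3.190 = 38.27 rad/s.
KE_i = ½ΣIω² = 2791 J; KE_f = ½(3.190)(38.27)² = 2336 J.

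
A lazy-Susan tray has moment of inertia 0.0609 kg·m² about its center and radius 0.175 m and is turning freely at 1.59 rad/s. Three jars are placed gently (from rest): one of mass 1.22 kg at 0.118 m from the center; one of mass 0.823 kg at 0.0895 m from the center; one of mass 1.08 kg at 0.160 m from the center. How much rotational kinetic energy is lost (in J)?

No external torque acts about the center; L_before = L_after.
Added inertia Σmr² = (1.22)(0.118)² + (0.823)(0.0895)² + (1.08)(0.160)² = 0.05123 kg·m²; I_f = 0.06090 + 0.05123 = 0.1121 kg·m².
ω_f = I_p ω_i / I_f = (0.06090)(1.59) / 0.1121 = 0.8636 rad/s.
KE_i = ½(0.06090)(1.590 rad/s)² = 0.07698 J; KE_f = ½(0.1121)(0.8636)² = 0.04181 J.

energy lost ≈ 0.0352 J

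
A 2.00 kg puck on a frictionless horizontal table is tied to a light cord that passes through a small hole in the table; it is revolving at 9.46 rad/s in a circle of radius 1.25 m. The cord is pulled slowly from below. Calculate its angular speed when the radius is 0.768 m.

ω₂ ≈ 25.1 rad/s

The constraining force is radial, so m r² ω about the center is conserved.
ω₂ = ω₁ (r₁/r₂)² = (9.46)(1.25/0.768)² = 25.06 rad/s.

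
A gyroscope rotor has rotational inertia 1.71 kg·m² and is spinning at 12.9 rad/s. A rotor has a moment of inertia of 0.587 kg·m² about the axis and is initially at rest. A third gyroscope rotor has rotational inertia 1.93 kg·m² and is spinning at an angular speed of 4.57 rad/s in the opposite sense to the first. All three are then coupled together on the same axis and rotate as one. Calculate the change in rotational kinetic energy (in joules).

The coupling torques are internal; angular momentum about the shared axis is conserved.
Taking A's sense as positive: L = (1.710)(12.9) − (1.930)(4.57) = 13.24 kg·m²·rad/s.
Combined I = 1.710 + 0.5870 + 1.930 = 4.227 kg·m².
ω_f = L / I = 13.24 / 4.227 = 3.132 rad/s.
KE_i = ½ΣIω² = 162.4 J; KE_f = ½(4.227)(3.132)² = 20.73 J.

ΔKE ≈ -142 J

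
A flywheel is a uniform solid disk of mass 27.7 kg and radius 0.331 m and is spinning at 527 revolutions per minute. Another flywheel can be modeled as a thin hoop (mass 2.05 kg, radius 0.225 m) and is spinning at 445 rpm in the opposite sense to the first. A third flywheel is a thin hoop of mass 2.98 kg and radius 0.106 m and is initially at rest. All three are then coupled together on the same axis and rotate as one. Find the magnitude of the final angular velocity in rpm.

No external torque acts about the common axis, so total angular momentum is conserved.
Moments of inertia: I_A = ½(27.7)(0.331)² = 1.517 kg·m²; I_B = (2.05)(0.225)² = 0.1038 kg·m²; I_C = (2.98)(0.106)² = 0.03348 kg·m².
Taking A's sense as positive: L = (1.517)(527) − (0.1038)(445) = 753.5 kg·m²·rpm.
Combined I = 1.517 + 0.1038 + 0.03348 = 1.655 kg·m².
ω_f = L / I = 753.5 / 1.655 = 455.4 rpm.

|ω_f| ≈ 455 rpm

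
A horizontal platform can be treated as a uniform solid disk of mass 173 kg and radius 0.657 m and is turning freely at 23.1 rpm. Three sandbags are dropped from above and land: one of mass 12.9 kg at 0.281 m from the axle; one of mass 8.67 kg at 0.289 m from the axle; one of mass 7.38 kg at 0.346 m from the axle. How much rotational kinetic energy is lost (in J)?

energy lost ≈ 7.18 J

The added mass arrives with no angular momentum about the axle, and any external torque about the axle is negligible, so the system's angular momentum is conserved.
I_p = ½(173)(0.657)² = 37.34 kg·m².
Added inertia Σmr² = (12.9)(0.281)² + (8.67)(0.289)² + (7.38)(0.346)² = 2.626 kg·m²; I_f = 37.34 + 2.626 = 39.96 kg·m².
ω_f = I_p ω_i / I_f = (37.34)(23.1) / 39.96 = 21.58 rpm.
KE_i = ½(37.34)(2.419 rad/s)² = 109.2 J; KE_f = ½(39.96)(2.260)² = 102.1 J.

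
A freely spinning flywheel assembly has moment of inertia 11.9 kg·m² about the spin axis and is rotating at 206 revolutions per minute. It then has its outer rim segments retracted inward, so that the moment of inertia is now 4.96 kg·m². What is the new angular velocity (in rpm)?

ω₂ ≈ 494 rpm

With no external torque about the axis, L is conserved: I₁ω₁ = I₂ω₂.
ω₂ = I₁ω₁ / I₂ = (11.90)(206 rpm) / (4.960) = 494.2 rpm.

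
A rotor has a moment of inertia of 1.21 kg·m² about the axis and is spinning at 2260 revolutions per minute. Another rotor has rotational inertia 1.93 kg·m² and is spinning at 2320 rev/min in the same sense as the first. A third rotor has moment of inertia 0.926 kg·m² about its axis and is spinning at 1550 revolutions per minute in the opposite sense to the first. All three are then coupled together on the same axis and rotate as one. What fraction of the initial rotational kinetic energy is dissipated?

No external torque acts about the common axis, so total angular momentum is conserved.
Taking A's sense as positive: L = (1.210)(2260) + (1.930)(2320) − (0.9260)(1550) = 5777 kg·m²·rpm.
Combined I = 1.210 + 1.930 + 0.9260 = 4.066 kg·m².
ω_f = L / I = 5777 / 4.066 = 1421 rpm.
KE_i = ½ΣIω² = 1.030e+05 J; KE_f = ½(4.066)(148.8)² = 45000 J.
Fraction dissipated = (KE_i − KE_f)/KE_i = 0.5633.

fraction ≈ 0.563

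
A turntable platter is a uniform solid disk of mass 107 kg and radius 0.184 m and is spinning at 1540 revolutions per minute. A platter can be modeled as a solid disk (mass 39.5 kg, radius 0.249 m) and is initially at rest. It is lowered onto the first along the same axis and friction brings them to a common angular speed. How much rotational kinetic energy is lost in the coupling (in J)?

ΔKE lost ≈ 9500 J

The coupling torques are internal; angular momentum about the shared axis is conserved.
Moments of inertia: I_A = ½(107)(0.184)² = 1.811 kg·m²; I_B = ½(39.5)(0.249)² = 1.225 kg·m².
Taking A's sense as positive: L = (1.811)(1540) = 2789 kg·m²·rpm.
Combined I = 1.811 + 1.225 = 3.036 kg·m².
ω_f = L / I = 2789 / 3.036 = 918.8 rpm.
KE_i = ½ΣIω² = 23550 J; KE_f = ½(3.036)(96.22)² = 14050 J.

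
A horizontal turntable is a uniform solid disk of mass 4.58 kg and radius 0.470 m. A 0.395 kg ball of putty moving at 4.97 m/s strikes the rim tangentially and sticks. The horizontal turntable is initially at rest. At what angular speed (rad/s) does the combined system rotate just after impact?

The axle reaction passes through the axle and exerts no torque about it; angular momentum about the axle is conserved through the impact.
I_p = ½(4.58)(0.470)² = 0.5059 kg·m². Taking the sense of the ball of putty's angular momentum as positive, L_{ball} = m v R = (0.395)(4.97)(0.470) = 0.9227 kg·m²/s.
L_i = 0 + 0.9227 = 0.9227 kg·m²/s.
After sticking, I_f = I_p + m R² = 0.5059 + (0.395)(0.470)² = 0.5931 kg·m².
ω_f = L_i / I_f = 0.9227 / 0.5931 = 1.556 rad/s.

|ω_f| ≈ 1.56 rad/s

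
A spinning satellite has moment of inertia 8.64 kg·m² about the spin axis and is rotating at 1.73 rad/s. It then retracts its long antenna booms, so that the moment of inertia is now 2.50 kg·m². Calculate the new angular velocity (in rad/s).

ω₂ ≈ 5.98 rad/s

No external torque acts about the spin axis, so angular momentum is conserved.
ω₂ = I₁ω₁ / I₂ = (8.640)(1.73 rad/s) / (2.500) = 5.979 rad/s.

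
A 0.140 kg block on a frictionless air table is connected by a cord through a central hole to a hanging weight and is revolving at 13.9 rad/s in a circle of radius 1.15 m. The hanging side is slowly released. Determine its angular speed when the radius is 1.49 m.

No torque about the axis ⇒ m r₁² ω₁ = m r₂² ω₂.
ω₂ = ω₁ (r₁/r₂)² = (13.9)(1.15/1.49)² = 8.280 rad/s.

ω₂ ≈ 8.28 rad/s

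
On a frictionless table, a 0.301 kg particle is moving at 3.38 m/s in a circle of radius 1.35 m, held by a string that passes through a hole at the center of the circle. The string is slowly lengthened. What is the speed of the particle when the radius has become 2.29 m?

Central (radial) force ⇒ zero torque about the center ⇒ m v r is constant.
v₂ = v₁ r₁ / r₂ = (3.38)(1.35) / (2.29) = 1.993 m/s.

v₂ ≈ 1.99 m/s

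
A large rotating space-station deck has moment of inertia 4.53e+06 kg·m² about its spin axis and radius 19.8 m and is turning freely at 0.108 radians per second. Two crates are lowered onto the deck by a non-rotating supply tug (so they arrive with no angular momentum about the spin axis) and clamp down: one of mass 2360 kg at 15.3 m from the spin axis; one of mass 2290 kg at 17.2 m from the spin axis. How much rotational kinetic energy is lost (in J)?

energy lost ≈ 5640 J

The added mass arrives with no angular momentum about the spin axis, and any external torque about the spin axis is negligible, so the system's angular momentum is conserved.
Added inertia Σmr² = (2360)(15.3)² + (2290)(17.2)² = 1.230e+06 kg·m²; I_f = 4.530e+06 + 1.230e+06 = 5.760e+06 kg·m².
ω_f = I_p ω_i / I_f = (4.530e+06)(0.108) / 5.760e+06 = 0.08494 rad/s.
KE_i = ½(4.530e+06)(0.1080 rad/s)² = 26420 J; KE_f = ½(5.760e+06)(0.08494)² = 20780 J.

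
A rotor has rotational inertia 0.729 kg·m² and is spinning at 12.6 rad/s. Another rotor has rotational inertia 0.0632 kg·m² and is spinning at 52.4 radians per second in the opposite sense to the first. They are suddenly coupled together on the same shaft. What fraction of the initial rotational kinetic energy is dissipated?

The coupling torques are internal; angular momentum about the shared axis is conserved.
Taking A's sense as positive: L = (0.7290)(12.6) − (0.06320)(52.4) = 5.874 kg·m²·rad/s.
Combined I = 0.7290 + 0.06320 = 0.7922 kg·m².
ω_f = L / I = 5.874 / 0.7922 = 7.414 rad/s.
KE_i = ½ΣIω² = 144.6 J; KE_f = ½(0.7922)(7.414)² = 21.78 J.
Fraction dissipated = (KE_i − KE_f)/KE_i = 0.8494.

fraction ≈ 0.849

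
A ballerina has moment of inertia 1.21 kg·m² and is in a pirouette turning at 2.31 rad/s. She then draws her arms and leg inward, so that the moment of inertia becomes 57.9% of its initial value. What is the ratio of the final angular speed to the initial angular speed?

ω₂/ω₁ ≈ 1.73

Angular momentum about the spin axis is conserved since the torque about it is zero.
I₂ = 0.579 × 1.21 = 0.7006 kg·m².
ω₂/ω₁ = I₁/I₂ = 1.210 / 0.7006 = 1.727.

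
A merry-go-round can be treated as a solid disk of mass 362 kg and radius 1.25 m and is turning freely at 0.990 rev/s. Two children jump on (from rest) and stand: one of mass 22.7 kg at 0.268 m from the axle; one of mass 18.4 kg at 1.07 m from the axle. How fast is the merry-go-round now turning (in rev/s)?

The added mass arrives with no angular momentum about the axle, and any external torque about the axle is negligible, so the system's angular momentum is conserved.
I_p = ½(362)(1.25)² = 282.8 kg·m².
Added inertia Σmr² = (22.7)(0.268)² + (18.4)(1.07)² = 22.70 kg·m²; I_f = 282.8 + 22.70 = 305.5 kg·m².
ω_f = I_p ω_i / I_f = (282.8)(0.990) / 305.5 = 0.9165 rev/s.

ω_f ≈ 0.916 rev/s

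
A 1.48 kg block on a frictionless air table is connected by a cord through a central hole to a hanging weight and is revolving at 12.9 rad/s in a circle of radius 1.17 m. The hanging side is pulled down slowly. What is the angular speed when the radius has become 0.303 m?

The constraining force is radial, so m r² ω about the center is conserved.
ω₂ = ω₁ (r₁/r₂)² = (12.9)(1.17/0.303)² = 192.3 rad/s.

ω₂ ≈ 192 rad/s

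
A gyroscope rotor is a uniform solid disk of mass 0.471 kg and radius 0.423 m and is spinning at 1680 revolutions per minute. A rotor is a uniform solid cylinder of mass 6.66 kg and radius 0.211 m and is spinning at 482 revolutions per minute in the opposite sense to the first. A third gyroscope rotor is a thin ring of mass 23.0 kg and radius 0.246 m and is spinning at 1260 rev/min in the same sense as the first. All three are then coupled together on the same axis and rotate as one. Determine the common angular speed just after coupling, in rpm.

No external torque acts about the common axis, so total angular momentum is conserved.
Moments of inertia: I_A = ½(0.471)(0.423)² = 0.04214 kg·m²; I_B = ½(6.66)(0.211)² = 0.1483 kg·m²; I_C = (23.0)(0.246)² = 1.392 kg·m².
Taking A's sense as positive: L = (0.04214)(1680) − (0.1483)(482) + (1.392)(1260) = 1753 kg·m²·rpm.
Combined I = 0.04214 + 0.1483 + 1.392 = 1.582 kg·m².
ω_f = L / I = 1753 / 1.582 = 1108 rpm.

|ω_f| ≈ 1110 rpm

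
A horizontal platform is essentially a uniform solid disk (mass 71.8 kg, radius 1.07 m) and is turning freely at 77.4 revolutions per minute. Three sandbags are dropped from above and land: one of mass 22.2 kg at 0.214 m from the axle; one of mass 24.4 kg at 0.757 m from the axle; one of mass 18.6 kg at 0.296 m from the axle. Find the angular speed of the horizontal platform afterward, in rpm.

The added mass arrives with no angular momentum about the axle, and any external torque about the axle is negligible, so the system's angular momentum is conserved.
I_p = ½(71.8)(1.07)² = 41.10 kg·m².
Added inertia Σmr² = (22.2)(0.214)² + (24.4)(0.757)² + (18.6)(0.296)² = 16.63 kg·m²; I_f = 41.10 + 16.63 = 57.73 kg·m².
ω_f = I_p ω_i / I_f = (41.10)(77.4) / 57.73 = 55.11 rpm.

ω_f ≈ 55.1 rpm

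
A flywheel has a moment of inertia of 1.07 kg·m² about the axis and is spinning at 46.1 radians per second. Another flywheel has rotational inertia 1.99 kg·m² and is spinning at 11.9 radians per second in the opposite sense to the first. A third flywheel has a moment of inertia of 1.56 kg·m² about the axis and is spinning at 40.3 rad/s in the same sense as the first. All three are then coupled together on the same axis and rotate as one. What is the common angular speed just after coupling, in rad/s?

No external torque acts about the common axis, so total angular momentum is conserved.
Taking A's sense as positive: L = (1.070)(46.1) − (1.990)(11.9) + (1.560)(40.3) = 88.51 kg·m²·rad/s.
Combined I = 1.070 + 1.990 + 1.560 = 4.620 kg·m².
ω_f = L / I = 88.51 / 4.620 = 19.16 rad/s.

|ω_f| ≈ 19.2 rad/s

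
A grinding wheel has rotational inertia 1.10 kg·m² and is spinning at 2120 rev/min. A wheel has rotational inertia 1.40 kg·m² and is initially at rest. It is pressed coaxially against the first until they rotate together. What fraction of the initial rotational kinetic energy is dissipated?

The coupling torques are internal; angular momentum about the shared axis is conserved.
Taking A's sense as positive: L = (1.100)(2120) = 2332 kg·m²·rpm.
Combined I = 1.100 + 1.400 = 2.500 kg·m².
ω_f = L / I = 2332 / 2.500 = 932.8 rpm.
KE_i = ½ΣIω² = 27110 J; KE_f = ½(2.500)(97.68)² = 11930 J.
Fraction dissipated = (KE_i − KE_f)/KE_i = 0.5600.

fraction ≈ 0.560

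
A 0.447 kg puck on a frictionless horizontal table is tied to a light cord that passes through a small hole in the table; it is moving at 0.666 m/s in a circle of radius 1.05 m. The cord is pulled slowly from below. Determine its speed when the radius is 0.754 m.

The only horizontal force on the mass is along the cord (radial), so it exerts no torque about the hole and angular momentum m v r is conserved.
v₂ = v₁ r₁ / r₂ = (0.666)(1.05) / (0.754) = 0.9275 m/s.

v₂ ≈ 0.927 m/s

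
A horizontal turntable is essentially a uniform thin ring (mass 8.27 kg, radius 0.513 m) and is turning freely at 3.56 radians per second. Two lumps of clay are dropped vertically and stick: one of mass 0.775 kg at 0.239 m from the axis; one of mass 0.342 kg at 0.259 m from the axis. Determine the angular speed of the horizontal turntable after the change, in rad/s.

ω_f ≈ 3.45 rad/s

The added mass arrives with no angular momentum about the axis, and any external torque about the axis is negligible, so the system's angular momentum is conserved.
I_p = (8.27)(0.513)² = 2.176 kg·m².
Added inertia Σmr² = (0.775)(0.239)² + (0.342)(0.259)² = 0.06721 kg·m²; I_f = 2.176 + 0.06721 = 2.244 kg·m².
ω_f = I_p ω_i / I_f = (2.176)(3.56) / 2.244 = 3.453 rad/s.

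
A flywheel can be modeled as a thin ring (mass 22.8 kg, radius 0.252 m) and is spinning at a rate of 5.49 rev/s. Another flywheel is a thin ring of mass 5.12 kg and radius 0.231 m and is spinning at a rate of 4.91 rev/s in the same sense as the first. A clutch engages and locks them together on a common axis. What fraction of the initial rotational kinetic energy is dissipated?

fraction ≈ 0.00154

No external torque acts about the common axis, so total angular momentum is conserved.
Moments of inertia: I_A = (22.8)(0.252)² = 1.448 kg·m²; I_B = (5.12)(0.231)² = 0.2732 kg·m².
Taking A's sense as positive: L = (1.448)(5.49) + (0.2732)(4.91) = 9.290 kg·m²·rev/s.
Combined I = 1.448 + 0.2732 = 1.721 kg·m².
ω_f = L / I = 9.290 / 1.721 = 5.398 rev/s.
KE_i = ½ΣIω² = 991.4 J; KE_f = ½(1.721)(33.92)² = 989.9 J.
Fraction dissipated = (KE_i − KE_f)/KE_i = 0.001539.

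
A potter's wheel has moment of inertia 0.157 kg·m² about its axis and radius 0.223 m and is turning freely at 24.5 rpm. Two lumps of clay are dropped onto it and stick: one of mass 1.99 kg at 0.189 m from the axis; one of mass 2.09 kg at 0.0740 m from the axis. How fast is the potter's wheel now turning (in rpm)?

No external torque acts about the axis; L_before = L_after.
Added inertia Σmr² = (1.99)(0.189)² + (2.09)(0.0740)² = 0.08253 kg·m²; I_f = 0.1570 + 0.08253 = 0.2395 kg·m².
ω_f = I_p ω_i / I_f = (0.1570)(24.5) / 0.2395 = 16.06 rpm.

ω_f ≈ 16.1 rpm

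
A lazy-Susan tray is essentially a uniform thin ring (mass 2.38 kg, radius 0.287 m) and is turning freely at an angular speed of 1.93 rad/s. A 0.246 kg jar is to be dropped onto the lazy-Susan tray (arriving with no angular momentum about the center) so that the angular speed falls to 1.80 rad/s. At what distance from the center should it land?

r ≈ 0.240 m

The added mass arrives with no angular momentum about the center, and any external torque about the center is negligible, so the system's angular momentum is conserved.
I_p = (2.38)(0.287)² = 0.1960 kg·m².
I_p ω_i = (I_p + m r²) ω_f ⇒ m r² = I_p(ω_i/ω_f − 1) = 0.1960(1.93/1.80 − 1) = 0.01416 kg·m².
r = √(0.01416/0.246) = 0.2399 m.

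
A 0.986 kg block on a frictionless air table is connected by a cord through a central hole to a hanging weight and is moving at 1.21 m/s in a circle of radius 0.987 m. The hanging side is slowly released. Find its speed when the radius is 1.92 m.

Central (radial) force ⇒ zero torque about the center ⇒ m v r is constant.
v₂ = v₁ r₁ / r₂ = (1.21)(0.987) / (1.92) = 0.6220 m/s.

v₂ ≈ 0.622 m/s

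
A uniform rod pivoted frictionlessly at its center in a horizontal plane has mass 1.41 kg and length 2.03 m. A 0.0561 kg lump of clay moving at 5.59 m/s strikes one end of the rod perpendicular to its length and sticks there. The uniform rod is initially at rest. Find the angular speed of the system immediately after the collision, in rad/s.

|ω_f| ≈ 0.587 rad/s

About the pivot the impulsive forces during the collision are internal, so angular momentum about that axis is conserved.
I_p = (1/12)(1.41)(2.03)² = 0.4842 kg·m². Taking the sense of the lump of clay's angular momentum as positive, L_{lump} = m v R = (0.0561)(5.59)(2.03/2) = 0.3183 kg·m²/s.
L_i = 0 + 0.3183 = 0.3183 kg·m²/s.
After sticking, I_f = I_p + m R² = 0.4842 + (0.0561)(2.03/2)² = 0.5420 kg·m².
ω_f = L_i / I_f = 0.3183 / 0.5420 = 0.5873 rad/s.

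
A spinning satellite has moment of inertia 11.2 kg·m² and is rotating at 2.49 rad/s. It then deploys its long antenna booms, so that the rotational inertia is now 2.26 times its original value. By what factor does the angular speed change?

ω₂/ω₁ ≈ 0.442

Angular momentum about the spin axis is conserved since the torque about it is zero.
I₂ = 2.26 × 11.2 = 25.31 kg·m².
ω₂/ω₁ = I₁/I₂ = 11.20 / 25.31 = 0.4425.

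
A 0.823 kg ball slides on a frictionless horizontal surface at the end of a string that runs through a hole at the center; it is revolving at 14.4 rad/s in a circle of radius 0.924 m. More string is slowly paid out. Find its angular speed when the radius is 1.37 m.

No torque about the axis ⇒ m r₁² ω₁ = m r₂² ω₂.
ω₂ = ω₁ (r₁/r₂)² = (14.4)(0.924/1.37)² = 6.550 rad/s.

ω₂ ≈ 6.55 rad/s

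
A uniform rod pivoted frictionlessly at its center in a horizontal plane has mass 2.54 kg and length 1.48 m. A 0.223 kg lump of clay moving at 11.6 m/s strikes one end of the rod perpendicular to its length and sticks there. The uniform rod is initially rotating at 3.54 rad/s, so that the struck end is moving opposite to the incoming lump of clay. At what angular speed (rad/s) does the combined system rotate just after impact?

About the pivot the impulsive forces during the collision are internal, so angular momentum about that axis is conserved.
I_p = (1/12)(2.54)(1.48)² = 0.4636 kg·m². Taking the sense of the lump of clay's angular momentum as positive, L_{lump} = m v R = (0.223)(11.6)(1.48/2) = 1.914 kg·m²/s.
L_i = −I_p ω_p + m v R = −(0.4636)(3.54) + 1.914 = 0.2730 kg·m²/s.
After sticking, I_f = I_p + m R² = 0.4636 + (0.223)(1.48/2)² = 0.5857 kg·m².
ω_f = L_i / I_f = 0.2730 / 0.5857 = 0.4660 rad/s.

|ω_f| ≈ 0.466 rad/s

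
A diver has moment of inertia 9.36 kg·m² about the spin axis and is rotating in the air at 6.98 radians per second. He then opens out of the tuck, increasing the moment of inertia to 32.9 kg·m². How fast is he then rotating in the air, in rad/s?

ω₂ ≈ 1.99 rad/s

With no external torque about the axis, L is conserved: I₁ω₁ = I₂ω₂.
ω₂ = I₁ω₁ / I₂ = (9.360)(6.98 rad/s) / (32.90) = 1.986 rad/s.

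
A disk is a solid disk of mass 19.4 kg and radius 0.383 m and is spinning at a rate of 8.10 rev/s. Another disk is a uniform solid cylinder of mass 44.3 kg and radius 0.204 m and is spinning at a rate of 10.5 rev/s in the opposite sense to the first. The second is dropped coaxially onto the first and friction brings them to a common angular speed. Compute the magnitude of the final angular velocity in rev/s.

The coupling torques are internal; angular momentum about the shared axis is conserved.
Moments of inertia: I_A = ½(19.4)(0.383)² = 1.423 kg·m²; I_B = ½(44.3)(0.204)² = 0.9218 kg·m².
Taking A's sense as positive: L = (1.423)(8.10) − (0.9218)(10.5) = 1.847 kg·m²·rev/s.
Combined I = 1.423 + 0.9218 = 2.345 kg·m².
ω_f = L / I = 1.847 / 2.345 = 0.7875 rev/s.

|ω_f| ≈ 0.788 rev/s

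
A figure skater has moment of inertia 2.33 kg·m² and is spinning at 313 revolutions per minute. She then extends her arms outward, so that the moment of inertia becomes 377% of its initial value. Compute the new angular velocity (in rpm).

ω₂ ≈ 83.0 rpm

No external torque acts about the spin axis, so angular momentum is conserved.
I₂ = 3.77 × 2.33 = 8.784 kg·m².
ω₂ = I₁ω₁ / I₂ = (2.330)(313 rpm) / (8.784) = 83.02 rpm.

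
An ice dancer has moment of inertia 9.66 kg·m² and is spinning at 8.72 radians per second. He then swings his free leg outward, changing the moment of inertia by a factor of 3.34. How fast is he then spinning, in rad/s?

Angular momentum about the spin axis is conserved since the torque about it is zero.
I₂ = 3.34 × 9.66 = 32.26 kg·m².
ω₂ = I₁ω₁ / I₂ = (9.660)(8.72 rad/s) / (32.26) = 2.611 rad/s.

ω₂ ≈ 2.61 rad/s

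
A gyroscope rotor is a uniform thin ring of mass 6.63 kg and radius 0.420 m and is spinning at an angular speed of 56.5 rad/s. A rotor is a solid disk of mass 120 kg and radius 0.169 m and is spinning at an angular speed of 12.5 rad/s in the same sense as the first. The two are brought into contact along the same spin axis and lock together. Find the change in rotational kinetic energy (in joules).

The coupling torques are internal; angular momentum about the shared axis is conserved.
Moments of inertia: I_A = (6.63)(0.420)² = 1.170 kg·m²; I_B = ½(120)(0.169)² = 1.714 kg·m².
Taking A's sense as positive: L = (1.170)(56.5) + (1.714)(12.5) = 87.50 kg·m²·rad/s.
Combined I = 1.170 + 1.714 = 2.883 kg·m².
ω_f = L / I = 87.50 / 2.883 = 30.35 rad/s.
KE_i = ½ΣIω² = 2001 J; KE_f = ½(2.883)(30.35)² = 1328 J.

ΔKE ≈ -673 J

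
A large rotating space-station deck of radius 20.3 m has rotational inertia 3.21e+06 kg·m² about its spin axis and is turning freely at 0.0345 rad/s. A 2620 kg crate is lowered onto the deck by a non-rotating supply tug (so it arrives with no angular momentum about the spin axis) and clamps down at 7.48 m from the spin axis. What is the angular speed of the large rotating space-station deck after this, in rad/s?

No external torque acts about the spin axis; L_before = L_after.
Added inertia Σmr² = (2620)(7.48)² = 1.466e+05 kg·m²; I_f = 3.210e+06 + 1.466e+05 = 3.357e+06 kg·m².
ω_f = I_p ω_i / I_f = (3.210e+06)(0.0345) / 3.357e+06 = 0.03299 rad/s.

ω_f ≈ 0.0330 rad/s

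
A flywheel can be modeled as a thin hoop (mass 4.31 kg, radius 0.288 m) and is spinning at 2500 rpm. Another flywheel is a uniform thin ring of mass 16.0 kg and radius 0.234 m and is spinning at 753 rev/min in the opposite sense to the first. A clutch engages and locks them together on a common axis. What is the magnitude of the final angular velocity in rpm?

|ω_f| ≈ 190 rpm

No external torque acts about the common axis, so total angular momentum is conserved.
Moments of inertia: I_A = (4.31)(0.288)² = 0.3575 kg·m²; I_B = (16.0)(0.234)² = 0.8761 kg·m².
Taking A's sense as positive: L = (0.3575)(2500) − (0.8761)(753) = 234.0 kg·m²·rpm.
Combined I = 0.3575 + 0.8761 = 1.234 kg·m².
ω_f = L / I = 234.0 / 1.234 = 189.7 rpm.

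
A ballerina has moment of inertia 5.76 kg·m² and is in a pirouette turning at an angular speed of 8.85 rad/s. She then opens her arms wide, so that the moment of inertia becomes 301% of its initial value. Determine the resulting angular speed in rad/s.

ω₂ ≈ 2.94 rad/s

No external torque acts about the spin axis, so angular momentum is conserved.
I₂ = 3.01 × 5.76 = 17.34 kg·m².
ω₂ = I₁ω₁ / I₂ = (5.760)(8.85 rad/s) / (17.34) = 2.940 rad/s.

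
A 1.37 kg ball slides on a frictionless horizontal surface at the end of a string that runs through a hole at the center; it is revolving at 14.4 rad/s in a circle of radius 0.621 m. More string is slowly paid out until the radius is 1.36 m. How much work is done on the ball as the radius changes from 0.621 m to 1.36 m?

No torque about the axis ⇒ m r₁² ω₁ = m r₂² ω₂.
ω₂ = ω₁ (r₁/r₂)² = (14.4)(0.621/1.36)² = 3.002 rad/s.
W = ΔKE = ½m(v₂² − v₁²) = -43.36 J.

W ≈ -43.4 J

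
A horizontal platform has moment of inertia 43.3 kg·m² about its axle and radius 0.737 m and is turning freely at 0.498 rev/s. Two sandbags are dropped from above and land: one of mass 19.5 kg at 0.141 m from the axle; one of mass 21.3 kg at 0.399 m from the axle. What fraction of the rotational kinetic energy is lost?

fraction ≈ 0.0803

No external torque acts about the axle; L_before = L_after.
Added inertia Σmr² = (19.5)(0.141)² + (21.3)(0.399)² = 3.779 kg·m²; I_f = 43.30 + 3.779 = 47.08 kg·m².
ω_f = I_p ω_i / I_f = (43.30)(0.498) / 47.08 = 0.4580 rev/s.
KE_i = ½(43.30)(3.129 rad/s)² = 212.0 J; KE_f = ½(47.08)(2.878)² = 195.0 J.
Fraction lost = 0.08026.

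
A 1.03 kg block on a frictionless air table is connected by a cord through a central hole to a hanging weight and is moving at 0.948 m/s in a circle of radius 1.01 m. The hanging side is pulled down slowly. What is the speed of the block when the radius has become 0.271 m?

Central (radial) force ⇒ zero torque about the center ⇒ m v r is constant.
v₂ = v₁ r₁ / r₂ = (0.948)(1.01) / (0.271) = 3.533 m/s.

v₂ ≈ 3.53 m/s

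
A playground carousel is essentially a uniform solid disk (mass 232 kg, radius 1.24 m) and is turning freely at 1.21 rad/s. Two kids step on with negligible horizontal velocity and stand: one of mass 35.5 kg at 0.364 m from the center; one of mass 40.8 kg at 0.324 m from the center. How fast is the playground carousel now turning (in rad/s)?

The added mass arrives with no angular momentum about the center, and any external torque about the center is negligible, so the system's angular momentum is conserved.
I_p = ½(232)(1.24)² = 178.4 kg·m².
Added inertia Σmr² = (35.5)(0.364)² + (40.8)(0.324)² = 8.987 kg·m²; I_f = 178.4 + 8.987 = 187.3 kg·m².
ω_f = I_p ω_i / I_f = (178.4)(1.21) / 187.3 = 1.152 rad/s.

ω_f ≈ 1.15 rad/s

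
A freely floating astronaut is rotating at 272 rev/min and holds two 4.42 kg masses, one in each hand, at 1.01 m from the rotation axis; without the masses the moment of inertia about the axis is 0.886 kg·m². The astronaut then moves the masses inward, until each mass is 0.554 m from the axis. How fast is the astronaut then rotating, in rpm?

ω₂ ≈ 748 rpm

With no external torque about the axis, L is conserved: I₁ω₁ = I₂ω₂.
I₁ = 0.886 + 2(4.42)(1.01)² = 9.904 kg·m²; I₂ = 0.886 + 2(4.42)(0.554)² = 3.599 kg·m².
ω₂ = I₁ω₁ / I₂ = (9.904)(272 rpm) / (3.599) = 748.5 rpm.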